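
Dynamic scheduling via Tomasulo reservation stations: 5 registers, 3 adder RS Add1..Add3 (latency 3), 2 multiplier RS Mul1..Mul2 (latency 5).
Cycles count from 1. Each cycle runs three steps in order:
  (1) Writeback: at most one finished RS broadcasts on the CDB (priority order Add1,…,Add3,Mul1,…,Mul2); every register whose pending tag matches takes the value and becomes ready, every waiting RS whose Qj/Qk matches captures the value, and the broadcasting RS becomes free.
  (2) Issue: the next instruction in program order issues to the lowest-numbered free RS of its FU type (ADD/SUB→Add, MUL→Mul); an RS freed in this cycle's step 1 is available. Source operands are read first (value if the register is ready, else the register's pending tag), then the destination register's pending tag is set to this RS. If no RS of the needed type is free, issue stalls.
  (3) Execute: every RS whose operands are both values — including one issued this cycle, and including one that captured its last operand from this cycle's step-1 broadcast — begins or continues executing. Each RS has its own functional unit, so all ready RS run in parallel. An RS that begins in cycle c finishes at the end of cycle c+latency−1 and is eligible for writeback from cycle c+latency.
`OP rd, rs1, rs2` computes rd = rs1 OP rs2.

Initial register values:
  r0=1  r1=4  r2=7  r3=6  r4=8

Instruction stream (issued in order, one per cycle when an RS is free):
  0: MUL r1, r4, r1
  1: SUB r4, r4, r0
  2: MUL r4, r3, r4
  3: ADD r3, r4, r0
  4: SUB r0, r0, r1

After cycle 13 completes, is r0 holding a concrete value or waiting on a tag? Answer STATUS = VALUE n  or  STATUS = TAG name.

STATUS = VALUE -31

cycle 1: issue MUL r1<-Mul1 // r0:1,r1:Mul1,r2:7,r3:6,r4:8
cycle 2: issue SUB r4<-Add1 // r0:1,r1:Mul1,r2:7,r3:6,r4:Add1
cycle 3: issue MUL r4<-Mul2 // r0:1,r1:Mul1,r2:7,r3:6,r4:Mul2
cycle 4: issue ADD r3<-Add2 // r0:1,r1:Mul1,r2:7,r3:Add2,r4:Mul2
cycle 5: CDB Add1=7; issue SUB r0<-Add1 // r0:Add1,r1:Mul1,r2:7,r3:Add2,r4:Mul2
cycle 6: CDB Mul1=32 // r0:Add1,r1:32,r2:7,r3:Add2,r4:Mul2
cycle 7: - // r0:Add1,r1:32,r2:7,r3:Add2,r4:Mul2
cycle 8: - // r0:Add1,r1:32,r2:7,r3:Add2,r4:Mul2
cycle 9: CDB Add1=-31 // r0:-31,r1:32,r2:7,r3:Add2,r4:Mul2
cycle 10: CDB Mul2=42 // r0:-31,r1:32,r2:7,r3:Add2,r4:42
cycle 11: - // r0:-31,r1:32,r2:7,r3:Add2,r4:42
cycle 12: - // r0:-31,r1:32,r2:7,r3:Add2,r4:42
cycle 13: CDB Add2=43 // r0:-31,r1:32,r2:7,r3:43,r4:42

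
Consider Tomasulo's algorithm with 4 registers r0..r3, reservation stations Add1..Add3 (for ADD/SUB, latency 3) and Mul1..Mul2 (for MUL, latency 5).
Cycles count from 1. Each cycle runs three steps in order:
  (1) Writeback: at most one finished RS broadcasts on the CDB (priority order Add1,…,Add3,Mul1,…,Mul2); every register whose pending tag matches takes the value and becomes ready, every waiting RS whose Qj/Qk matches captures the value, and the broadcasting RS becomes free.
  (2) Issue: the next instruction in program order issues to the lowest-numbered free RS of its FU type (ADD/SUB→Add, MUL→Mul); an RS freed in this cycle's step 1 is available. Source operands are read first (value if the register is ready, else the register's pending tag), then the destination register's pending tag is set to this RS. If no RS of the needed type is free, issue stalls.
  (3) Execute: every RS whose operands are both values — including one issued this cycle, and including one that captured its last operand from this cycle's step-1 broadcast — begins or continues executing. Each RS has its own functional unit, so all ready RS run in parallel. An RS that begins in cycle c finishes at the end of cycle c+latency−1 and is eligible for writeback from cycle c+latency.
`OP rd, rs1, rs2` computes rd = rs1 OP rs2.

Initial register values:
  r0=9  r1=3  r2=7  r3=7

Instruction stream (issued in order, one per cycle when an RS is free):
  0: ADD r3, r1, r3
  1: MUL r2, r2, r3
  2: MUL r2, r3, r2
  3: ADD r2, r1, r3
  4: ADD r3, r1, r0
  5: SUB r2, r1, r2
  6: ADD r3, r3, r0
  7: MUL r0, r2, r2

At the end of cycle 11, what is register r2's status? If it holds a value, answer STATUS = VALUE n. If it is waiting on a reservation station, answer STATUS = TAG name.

c1: issue ADD r3<-Add1 | r0:9,r1:3,r2:7,r3:Add1
c2: issue MUL r2<-Mul1 | r0:9,r1:3,r2:Mul1,r3:Add1
c3: issue MUL r2<-Mul2 | r0:9,r1:3,r2:Mul2,r3:Add1
c4: CDB Add1=10; issue ADD r2<-Add1 | r0:9,r1:3,r2:Add1,r3:10
c5: issue ADD r3<-Add2 | r0:9,r1:3,r2:Add1,r3:Add2
c6: issue SUB r2<-Add3 | r0:9,r1:3,r2:Add3,r3:Add2
c7: CDB Add1=13; issue ADD r3<-Add1 | r0:9,r1:3,r2:Add3,r3:Add1
c8: CDB Add2=12; stall | r0:9,r1:3,r2:Add3,r3:Add1
c9: CDB Mul1=70; issue MUL r0<-Mul1 | r0:Mul1,r1:3,r2:Add3,r3:Add1
c10: CDB Add3=-10 | r0:Mul1,r1:3,r2:-10,r3:Add1
c11: CDB Add1=21 | r0:Mul1,r1:3,r2:-10,r3:21

STATUS = VALUE -10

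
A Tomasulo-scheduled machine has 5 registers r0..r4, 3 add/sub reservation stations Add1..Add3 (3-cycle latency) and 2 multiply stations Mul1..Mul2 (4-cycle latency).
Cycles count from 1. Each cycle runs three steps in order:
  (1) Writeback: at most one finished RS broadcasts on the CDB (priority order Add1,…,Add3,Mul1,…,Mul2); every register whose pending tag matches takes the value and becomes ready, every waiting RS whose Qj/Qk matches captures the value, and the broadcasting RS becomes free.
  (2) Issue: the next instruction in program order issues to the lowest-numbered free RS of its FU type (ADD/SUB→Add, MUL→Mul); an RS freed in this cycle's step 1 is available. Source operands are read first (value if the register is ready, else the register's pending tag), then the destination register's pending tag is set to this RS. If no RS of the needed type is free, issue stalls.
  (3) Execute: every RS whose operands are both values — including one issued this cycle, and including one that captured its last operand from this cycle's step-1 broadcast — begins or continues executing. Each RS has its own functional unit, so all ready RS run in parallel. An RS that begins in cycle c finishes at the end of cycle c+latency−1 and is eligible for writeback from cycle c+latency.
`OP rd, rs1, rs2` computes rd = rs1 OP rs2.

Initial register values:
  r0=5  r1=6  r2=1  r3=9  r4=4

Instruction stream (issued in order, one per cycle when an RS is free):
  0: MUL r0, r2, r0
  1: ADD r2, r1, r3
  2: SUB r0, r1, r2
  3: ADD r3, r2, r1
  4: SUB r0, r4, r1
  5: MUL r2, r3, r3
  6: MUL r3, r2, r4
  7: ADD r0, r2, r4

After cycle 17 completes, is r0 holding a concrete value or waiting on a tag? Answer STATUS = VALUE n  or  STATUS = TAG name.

STATUS = VALUE 445

c1: issue MUL r0<-Mul1 | r0:Mul1,r1:6,r2:1,r3:9,r4:4
c2: issue ADD r2<-Add1 | r0:Mul1,r1:6,r2:Add1,r3:9,r4:4
c3: issue SUB r0<-Add2 | r0:Add2,r1:6,r2:Add1,r3:9,r4:4
c4: issue ADD r3<-Add3 | r0:Add2,r1:6,r2:Add1,r3:Add3,r4:4
c5: CDB Add1=15; issue SUB r0<-Add1 | r0:Add1,r1:6,r2:15,r3:Add3,r4:4
c6: CDB Mul1=5; issue MUL r2<-Mul1 | r0:Add1,r1:6,r2:Mul1,r3:Add3,r4:4
c7: issue MUL r3<-Mul2 | r0:Add1,r1:6,r2:Mul1,r3:Mul2,r4:4
c8: CDB Add1=-2; issue ADD r0<-Add1 | r0:Add1,r1:6,r2:Mul1,r3:Mul2,r4:4
c9: CDB Add2=-9 | r0:Add1,r1:6,r2:Mul1,r3:Mul2,r4:4
c10: CDB Add3=21 | r0:Add1,r1:6,r2:Mul1,r3:Mul2,r4:4
c11: - | r0:Add1,r1:6,r2:Mul1,r3:Mul2,r4:4
c12: - | r0:Add1,r1:6,r2:Mul1,r3:Mul2,r4:4
c13: - | r0:Add1,r1:6,r2:Mul1,r3:Mul2,r4:4
c14: CDB Mul1=441 | r0:Add1,r1:6,r2:441,r3:Mul2,r4:4
c15: - | r0:Add1,r1:6,r2:441,r3:Mul2,r4:4
c16: - | r0:Add1,r1:6,r2:441,r3:Mul2,r4:4
c17: CDB Add1=445 | r0:445,r1:6,r2:441,r3:Mul2,r4:4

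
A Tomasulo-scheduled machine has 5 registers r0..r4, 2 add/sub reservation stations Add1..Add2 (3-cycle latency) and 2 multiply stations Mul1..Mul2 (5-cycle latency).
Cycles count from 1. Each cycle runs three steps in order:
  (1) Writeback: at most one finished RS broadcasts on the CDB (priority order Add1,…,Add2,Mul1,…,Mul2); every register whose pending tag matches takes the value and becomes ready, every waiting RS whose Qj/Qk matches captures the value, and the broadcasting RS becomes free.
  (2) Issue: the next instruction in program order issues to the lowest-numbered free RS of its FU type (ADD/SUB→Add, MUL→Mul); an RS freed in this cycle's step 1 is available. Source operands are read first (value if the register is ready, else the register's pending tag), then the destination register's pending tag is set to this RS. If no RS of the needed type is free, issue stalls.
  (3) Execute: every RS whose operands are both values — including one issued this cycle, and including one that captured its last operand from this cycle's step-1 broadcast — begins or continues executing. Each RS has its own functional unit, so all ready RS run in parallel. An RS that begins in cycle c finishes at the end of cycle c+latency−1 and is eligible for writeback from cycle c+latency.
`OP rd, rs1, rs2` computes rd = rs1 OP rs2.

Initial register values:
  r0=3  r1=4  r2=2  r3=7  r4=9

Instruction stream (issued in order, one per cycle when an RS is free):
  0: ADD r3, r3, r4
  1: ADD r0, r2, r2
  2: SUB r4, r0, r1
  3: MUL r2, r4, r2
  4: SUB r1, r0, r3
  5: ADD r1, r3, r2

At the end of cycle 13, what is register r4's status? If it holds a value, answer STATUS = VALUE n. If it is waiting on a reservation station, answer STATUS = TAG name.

STATUS = VALUE 0

cycle 1: issue ADD r3<-Add1 // r0:3,r1:4,r2:2,r3:Add1,r4:9
cycle 2: issue ADD r0<-Add2 // r0:Add2,r1:4,r2:2,r3:Add1,r4:9
cycle 3: stall // r0:Add2,r1:4,r2:2,r3:Add1,r4:9
cycle 4: CDB Add1=16; issue SUB r4<-Add1 // r0:Add2,r1:4,r2:2,r3:16,r4:Add1
cycle 5: CDB Add2=4; issue MUL r2<-Mul1 // r0:4,r1:4,r2:Mul1,r3:16,r4:Add1
cycle 6: issue SUB r1<-Add2 // r0:4,r1:Add2,r2:Mul1,r3:16,r4:Add1
cycle 7: stall // r0:4,r1:Add2,r2:Mul1,r3:16,r4:Add1
cycle 8: CDB Add1=0; issue ADD r1<-Add1 // r0:4,r1:Add1,r2:Mul1,r3:16,r4:0
cycle 9: CDB Add2=-12 // r0:4,r1:Add1,r2:Mul1,r3:16,r4:0
cycle 10: - // r0:4,r1:Add1,r2:Mul1,r3:16,r4:0
cycle 11: - // r0:4,r1:Add1,r2:Mul1,r3:16,r4:0
cycle 12: - // r0:4,r1:Add1,r2:Mul1,r3:16,r4:0
cycle 13: CDB Mul1=0 // r0:4,r1:Add1,r2:0,r3:16,r4:0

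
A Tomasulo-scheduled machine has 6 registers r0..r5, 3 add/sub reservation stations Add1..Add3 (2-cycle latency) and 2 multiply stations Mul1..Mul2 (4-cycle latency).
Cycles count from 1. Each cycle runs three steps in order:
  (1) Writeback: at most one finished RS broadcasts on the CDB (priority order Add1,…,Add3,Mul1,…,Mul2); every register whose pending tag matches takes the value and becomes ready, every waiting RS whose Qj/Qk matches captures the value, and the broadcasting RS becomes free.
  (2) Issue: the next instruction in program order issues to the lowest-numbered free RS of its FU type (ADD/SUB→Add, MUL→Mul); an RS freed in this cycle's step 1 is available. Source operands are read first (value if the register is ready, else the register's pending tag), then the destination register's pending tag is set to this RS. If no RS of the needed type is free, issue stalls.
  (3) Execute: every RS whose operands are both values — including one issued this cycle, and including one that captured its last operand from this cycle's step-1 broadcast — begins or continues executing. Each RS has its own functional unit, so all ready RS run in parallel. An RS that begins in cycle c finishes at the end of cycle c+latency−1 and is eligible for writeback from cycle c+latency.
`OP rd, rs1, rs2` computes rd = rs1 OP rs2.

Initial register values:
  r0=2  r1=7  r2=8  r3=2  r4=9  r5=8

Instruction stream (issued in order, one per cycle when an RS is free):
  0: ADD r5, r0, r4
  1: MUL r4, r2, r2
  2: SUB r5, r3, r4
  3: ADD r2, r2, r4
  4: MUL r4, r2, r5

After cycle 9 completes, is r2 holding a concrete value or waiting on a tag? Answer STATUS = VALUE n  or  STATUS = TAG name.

cycle 1: issue ADD r5<-Add1 // r0:2,r1:7,r2:8,r3:2,r4:9,r5:Add1
cycle 2: issue MUL r4<-Mul1 // r0:2,r1:7,r2:8,r3:2,r4:Mul1,r5:Add1
cycle 3: CDB Add1=11; issue SUB r5<-Add1 // r0:2,r1:7,r2:8,r3:2,r4:Mul1,r5:Add1
cycle 4: issue ADD r2<-Add2 // r0:2,r1:7,r2:Add2,r3:2,r4:Mul1,r5:Add1
cycle 5: issue MUL r4<-Mul2 // r0:2,r1:7,r2:Add2,r3:2,r4:Mul2,r5:Add1
cycle 6: CDB Mul1=64 // r0:2,r1:7,r2:Add2,r3:2,r4:Mul2,r5:Add1
cycle 7: - // r0:2,r1:7,r2:Add2,r3:2,r4:Mul2,r5:Add1
cycle 8: CDB Add1=-62 // r0:2,r1:7,r2:Add2,r3:2,r4:Mul2,r5:-62
cycle 9: CDB Add2=72 // r0:2,r1:7,r2:72,r3:2,r4:Mul2,r5:-62

STATUS = VALUE 72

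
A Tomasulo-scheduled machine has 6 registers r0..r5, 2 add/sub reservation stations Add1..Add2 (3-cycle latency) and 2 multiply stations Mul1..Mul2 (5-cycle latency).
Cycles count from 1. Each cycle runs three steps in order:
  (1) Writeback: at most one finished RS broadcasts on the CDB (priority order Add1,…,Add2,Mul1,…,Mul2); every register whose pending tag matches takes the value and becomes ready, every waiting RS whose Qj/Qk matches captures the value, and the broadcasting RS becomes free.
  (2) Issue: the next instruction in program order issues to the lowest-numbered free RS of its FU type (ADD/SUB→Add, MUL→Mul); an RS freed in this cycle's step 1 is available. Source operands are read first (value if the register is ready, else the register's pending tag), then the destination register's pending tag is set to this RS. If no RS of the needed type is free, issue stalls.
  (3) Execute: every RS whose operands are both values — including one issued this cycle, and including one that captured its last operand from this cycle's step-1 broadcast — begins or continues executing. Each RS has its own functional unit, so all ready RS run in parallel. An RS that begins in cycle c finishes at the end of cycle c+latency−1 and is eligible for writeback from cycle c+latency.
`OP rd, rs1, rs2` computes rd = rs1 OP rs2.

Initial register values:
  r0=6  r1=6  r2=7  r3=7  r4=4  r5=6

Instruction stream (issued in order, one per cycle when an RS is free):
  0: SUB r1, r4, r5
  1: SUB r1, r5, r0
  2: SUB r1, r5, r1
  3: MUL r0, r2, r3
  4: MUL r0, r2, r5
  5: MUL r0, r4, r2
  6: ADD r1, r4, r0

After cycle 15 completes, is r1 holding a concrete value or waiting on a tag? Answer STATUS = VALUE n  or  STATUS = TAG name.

cycle 1: issue SUB r1<-Add1 // r0:6,r1:Add1,r2:7,r3:7,r4:4,r5:6
cycle 2: issue SUB r1<-Add2 // r0:6,r1:Add2,r2:7,r3:7,r4:4,r5:6
cycle 3: stall // r0:6,r1:Add2,r2:7,r3:7,r4:4,r5:6
cycle 4: CDB Add1=-2; issue SUB r1<-Add1 // r0:6,r1:Add1,r2:7,r3:7,r4:4,r5:6
cycle 5: CDB Add2=0; issue MUL r0<-Mul1 // r0:Mul1,r1:Add1,r2:7,r3:7,r4:4,r5:6
cycle 6: issue MUL r0<-Mul2 // r0:Mul2,r1:Add1,r2:7,r3:7,r4:4,r5:6
cycle 7: stall // r0:Mul2,r1:Add1,r2:7,r3:7,r4:4,r5:6
cycle 8: CDB Add1=6; stall // r0:Mul2,r1:6,r2:7,r3:7,r4:4,r5:6
cycle 9: stall // r0:Mul2,r1:6,r2:7,r3:7,r4:4,r5:6
cycle 10: CDB Mul1=49; issue MUL r0<-Mul1 // r0:Mul1,r1:6,r2:7,r3:7,r4:4,r5:6
cycle 11: CDB Mul2=42; issue ADD r1<-Add1 // r0:Mul1,r1:Add1,r2:7,r3:7,r4:4,r5:6
cycle 12: - // r0:Mul1,r1:Add1,r2:7,r3:7,r4:4,r5:6
cycle 13: - // r0:Mul1,r1:Add1,r2:7,r3:7,r4:4,r5:6
cycle 14: - // r0:Mul1,r1:Add1,r2:7,r3:7,r4:4,r5:6
cycle 15: CDB Mul1=28 // r0:28,r1:Add1,r2:7,r3:7,r4:4,r5:6

STATUS = TAG Add1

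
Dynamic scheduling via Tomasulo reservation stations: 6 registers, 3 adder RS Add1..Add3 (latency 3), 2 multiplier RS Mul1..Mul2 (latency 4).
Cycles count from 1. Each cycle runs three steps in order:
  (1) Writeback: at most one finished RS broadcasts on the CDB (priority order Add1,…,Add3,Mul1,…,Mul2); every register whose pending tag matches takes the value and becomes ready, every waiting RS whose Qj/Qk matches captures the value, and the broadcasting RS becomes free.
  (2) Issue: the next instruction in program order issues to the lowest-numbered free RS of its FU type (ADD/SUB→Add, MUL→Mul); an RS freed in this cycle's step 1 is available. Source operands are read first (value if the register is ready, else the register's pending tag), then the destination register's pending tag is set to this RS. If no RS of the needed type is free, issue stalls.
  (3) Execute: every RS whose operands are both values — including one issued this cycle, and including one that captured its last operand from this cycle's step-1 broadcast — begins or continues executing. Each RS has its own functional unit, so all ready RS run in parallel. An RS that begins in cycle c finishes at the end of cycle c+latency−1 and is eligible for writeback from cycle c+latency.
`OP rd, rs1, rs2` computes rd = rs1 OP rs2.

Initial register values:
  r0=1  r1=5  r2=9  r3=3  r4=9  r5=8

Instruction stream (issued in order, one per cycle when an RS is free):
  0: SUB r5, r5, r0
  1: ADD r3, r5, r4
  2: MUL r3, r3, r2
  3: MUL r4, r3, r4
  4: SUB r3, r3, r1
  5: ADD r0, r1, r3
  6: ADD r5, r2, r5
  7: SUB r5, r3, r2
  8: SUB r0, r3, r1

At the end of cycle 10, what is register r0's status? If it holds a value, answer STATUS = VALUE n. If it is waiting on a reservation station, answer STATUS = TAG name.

STATUS = TAG Add3

  c1: issue SUB r5<-Add1  regs: r0:1,r1:5,r2:9,r3:3,r4:9,r5:Add1
  c2: issue ADD r3<-Add2  regs: r0:1,r1:5,r2:9,r3:Add2,r4:9,r5:Add1
  c3: issue MUL r3<-Mul1  regs: r0:1,r1:5,r2:9,r3:Mul1,r4:9,r5:Add1
  c4: CDB Add1=7; issue MUL r4<-Mul2  regs: r0:1,r1:5,r2:9,r3:Mul1,r4:Mul2,r5:7
  c5: issue SUB r3<-Add1  regs: r0:1,r1:5,r2:9,r3:Add1,r4:Mul2,r5:7
  c6: issue ADD r0<-Add3  regs: r0:Add3,r1:5,r2:9,r3:Add1,r4:Mul2,r5:7
  c7: CDB Add2=16; issue ADD r5<-Add2  regs: r0:Add3,r1:5,r2:9,r3:Add1,r4:Mul2,r5:Add2
  c8: stall  regs: r0:Add3,r1:5,r2:9,r3:Add1,r4:Mul2,r5:Add2
  c9: stall  regs: r0:Add3,r1:5,r2:9,r3:Add1,r4:Mul2,r5:Add2
  c10: CDB Add2=16; issue SUB r5<-Add2  regs: r0:Add3,r1:5,r2:9,r3:Add1,r4:Mul2,r5:Add2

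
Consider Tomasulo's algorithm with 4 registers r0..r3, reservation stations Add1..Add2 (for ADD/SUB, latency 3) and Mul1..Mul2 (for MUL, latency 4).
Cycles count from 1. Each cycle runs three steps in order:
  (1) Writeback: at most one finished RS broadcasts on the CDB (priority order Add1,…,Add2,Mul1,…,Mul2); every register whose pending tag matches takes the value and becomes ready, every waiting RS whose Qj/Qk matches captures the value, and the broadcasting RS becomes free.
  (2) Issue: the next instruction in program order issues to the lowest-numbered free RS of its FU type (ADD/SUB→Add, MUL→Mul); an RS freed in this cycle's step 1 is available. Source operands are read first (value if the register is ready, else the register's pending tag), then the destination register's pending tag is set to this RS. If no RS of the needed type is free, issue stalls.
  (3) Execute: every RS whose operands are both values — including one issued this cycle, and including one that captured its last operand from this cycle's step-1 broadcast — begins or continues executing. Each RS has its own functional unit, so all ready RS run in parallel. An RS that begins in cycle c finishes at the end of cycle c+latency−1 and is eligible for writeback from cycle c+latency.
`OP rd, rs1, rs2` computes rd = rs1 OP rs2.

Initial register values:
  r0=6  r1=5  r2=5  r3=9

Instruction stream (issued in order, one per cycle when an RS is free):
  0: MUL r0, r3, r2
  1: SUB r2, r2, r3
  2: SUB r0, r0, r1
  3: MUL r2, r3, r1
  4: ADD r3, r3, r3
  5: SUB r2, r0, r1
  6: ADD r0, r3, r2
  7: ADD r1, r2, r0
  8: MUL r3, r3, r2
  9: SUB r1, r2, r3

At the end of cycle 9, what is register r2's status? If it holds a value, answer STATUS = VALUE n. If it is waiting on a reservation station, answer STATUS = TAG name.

STATUS = TAG Add1

  c1: issue MUL r0<-Mul1  regs: r0:Mul1,r1:5,r2:5,r3:9
  c2: issue SUB r2<-Add1  regs: r0:Mul1,r1:5,r2:Add1,r3:9
  c3: issue SUB r0<-Add2  regs: r0:Add2,r1:5,r2:Add1,r3:9
  c4: issue MUL r2<-Mul2  regs: r0:Add2,r1:5,r2:Mul2,r3:9
  c5: CDB Add1=-4; issue ADD r3<-Add1  regs: r0:Add2,r1:5,r2:Mul2,r3:Add1
  c6: CDB Mul1=45; stall  regs: r0:Add2,r1:5,r2:Mul2,r3:Add1
  c7: stall  regs: r0:Add2,r1:5,r2:Mul2,r3:Add1
  c8: CDB Add1=18; issue SUB r2<-Add1  regs: r0:Add2,r1:5,r2:Add1,r3:18
  c9: CDB Add2=40; issue ADD r0<-Add2  regs: r0:Add2,r1:5,r2:Add1,r3:18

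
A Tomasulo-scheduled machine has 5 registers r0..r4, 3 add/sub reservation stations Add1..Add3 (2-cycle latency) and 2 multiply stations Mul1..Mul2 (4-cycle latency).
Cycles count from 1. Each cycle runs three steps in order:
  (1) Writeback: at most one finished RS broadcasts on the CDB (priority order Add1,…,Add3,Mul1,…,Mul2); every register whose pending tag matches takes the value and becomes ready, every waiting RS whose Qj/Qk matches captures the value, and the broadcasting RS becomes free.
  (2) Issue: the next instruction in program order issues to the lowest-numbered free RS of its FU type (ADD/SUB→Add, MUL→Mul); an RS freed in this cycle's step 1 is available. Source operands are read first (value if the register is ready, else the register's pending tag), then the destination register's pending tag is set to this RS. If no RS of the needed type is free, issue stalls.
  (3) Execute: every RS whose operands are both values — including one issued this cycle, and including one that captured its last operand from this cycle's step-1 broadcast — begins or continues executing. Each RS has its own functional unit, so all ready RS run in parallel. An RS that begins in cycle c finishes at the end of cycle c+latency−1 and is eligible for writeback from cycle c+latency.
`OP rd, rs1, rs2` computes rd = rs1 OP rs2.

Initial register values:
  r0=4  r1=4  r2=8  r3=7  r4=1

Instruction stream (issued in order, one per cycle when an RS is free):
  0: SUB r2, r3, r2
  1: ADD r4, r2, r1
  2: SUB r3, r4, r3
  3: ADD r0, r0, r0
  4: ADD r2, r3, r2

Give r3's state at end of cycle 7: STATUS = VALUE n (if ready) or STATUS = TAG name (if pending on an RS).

cycle 1: issue SUB r2<-Add1 // r0:4,r1:4,r2:Add1,r3:7,r4:1
cycle 2: issue ADD r4<-Add2 // r0:4,r1:4,r2:Add1,r3:7,r4:Add2
cycle 3: CDB Add1=-1; issue SUB r3<-Add1 // r0:4,r1:4,r2:-1,r3:Add1,r4:Add2
cycle 4: issue ADD r0<-Add3 // r0:Add3,r1:4,r2:-1,r3:Add1,r4:Add2
cycle 5: CDB Add2=3; issue ADD r2<-Add2 // r0:Add3,r1:4,r2:Add2,r3:Add1,r4:3
cycle 6: CDB Add3=8 // r0:8,r1:4,r2:Add2,r3:Add1,r4:3
cycle 7: CDB Add1=-4 // r0:8,r1:4,r2:Add2,r3:-4,r4:3

STATUS = VALUE -4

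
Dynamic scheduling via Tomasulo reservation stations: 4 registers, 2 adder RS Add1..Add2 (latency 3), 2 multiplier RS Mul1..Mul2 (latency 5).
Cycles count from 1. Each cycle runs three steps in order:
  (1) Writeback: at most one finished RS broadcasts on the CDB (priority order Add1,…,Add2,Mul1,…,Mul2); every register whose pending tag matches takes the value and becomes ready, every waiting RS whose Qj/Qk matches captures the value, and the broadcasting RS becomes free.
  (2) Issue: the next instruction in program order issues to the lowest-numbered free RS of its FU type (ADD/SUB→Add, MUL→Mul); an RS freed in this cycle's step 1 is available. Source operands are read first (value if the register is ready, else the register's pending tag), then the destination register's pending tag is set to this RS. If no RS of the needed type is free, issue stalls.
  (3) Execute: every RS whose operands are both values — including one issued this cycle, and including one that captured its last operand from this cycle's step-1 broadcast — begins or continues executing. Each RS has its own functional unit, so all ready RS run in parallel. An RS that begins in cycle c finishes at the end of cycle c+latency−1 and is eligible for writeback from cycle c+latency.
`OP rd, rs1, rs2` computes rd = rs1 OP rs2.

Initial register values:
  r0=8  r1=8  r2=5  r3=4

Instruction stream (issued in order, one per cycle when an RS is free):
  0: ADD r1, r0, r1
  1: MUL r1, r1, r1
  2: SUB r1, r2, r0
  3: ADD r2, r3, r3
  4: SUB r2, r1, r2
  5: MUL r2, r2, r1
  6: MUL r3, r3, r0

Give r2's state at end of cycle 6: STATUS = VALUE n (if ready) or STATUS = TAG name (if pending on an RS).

  c1: issue ADD r1<-Add1  regs: r0:8,r1:Add1,r2:5,r3:4
  c2: issue MUL r1<-Mul1  regs: r0:8,r1:Mul1,r2:5,r3:4
  c3: issue SUB r1<-Add2  regs: r0:8,r1:Add2,r2:5,r3:4
  c4: CDB Add1=16; issue ADD r2<-Add1  regs: r0:8,r1:Add2,r2:Add1,r3:4
  c5: stall  regs: r0:8,r1:Add2,r2:Add1,r3:4
  c6: CDB Add2=-3; issue SUB r2<-Add2  regs: r0:8,r1:-3,r2:Add2,r3:4

STATUS = TAG Add2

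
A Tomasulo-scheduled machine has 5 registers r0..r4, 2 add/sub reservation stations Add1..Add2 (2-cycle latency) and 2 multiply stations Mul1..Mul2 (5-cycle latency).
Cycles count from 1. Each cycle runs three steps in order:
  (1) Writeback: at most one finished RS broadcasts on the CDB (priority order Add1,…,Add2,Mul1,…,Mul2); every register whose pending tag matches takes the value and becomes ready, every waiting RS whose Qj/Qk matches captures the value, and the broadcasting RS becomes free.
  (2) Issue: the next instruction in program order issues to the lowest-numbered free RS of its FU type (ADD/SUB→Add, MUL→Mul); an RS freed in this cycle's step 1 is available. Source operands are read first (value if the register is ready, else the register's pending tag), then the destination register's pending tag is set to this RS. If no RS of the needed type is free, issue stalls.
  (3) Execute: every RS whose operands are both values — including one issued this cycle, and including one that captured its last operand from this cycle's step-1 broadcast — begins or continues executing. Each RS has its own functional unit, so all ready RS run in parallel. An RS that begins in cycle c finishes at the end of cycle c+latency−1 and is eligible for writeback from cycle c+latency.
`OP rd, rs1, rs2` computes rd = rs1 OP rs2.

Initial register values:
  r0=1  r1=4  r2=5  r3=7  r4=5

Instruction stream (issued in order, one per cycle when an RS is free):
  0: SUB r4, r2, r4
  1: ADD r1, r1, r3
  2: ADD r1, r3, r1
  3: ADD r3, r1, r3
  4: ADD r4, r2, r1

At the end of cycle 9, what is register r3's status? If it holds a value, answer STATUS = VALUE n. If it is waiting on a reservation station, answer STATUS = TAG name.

  c1: issue SUB r4<-Add1  regs: r0:1,r1:4,r2:5,r3:7,r4:Add1
  c2: issue ADD r1<-Add2  regs: r0:1,r1:Add2,r2:5,r3:7,r4:Add1
  c3: CDB Add1=0; issue ADD r1<-Add1  regs: r0:1,r1:Add1,r2:5,r3:7,r4:0
  c4: CDB Add2=11; issue ADD r3<-Add2  regs: r0:1,r1:Add1,r2:5,r3:Add2,r4:0
  c5: stall  regs: r0:1,r1:Add1,r2:5,r3:Add2,r4:0
  c6: CDB Add1=18; issue ADD r4<-Add1  regs: r0:1,r1:18,r2:5,r3:Add2,r4:Add1
  c7: -  regs: r0:1,r1:18,r2:5,r3:Add2,r4:Add1
  c8: CDB Add1=23  regs: r0:1,r1:18,r2:5,r3:Add2,r4:23
  c9: CDB Add2=25  regs: r0:1,r1:18,r2:5,r3:25,r4:23

STATUS = VALUE 25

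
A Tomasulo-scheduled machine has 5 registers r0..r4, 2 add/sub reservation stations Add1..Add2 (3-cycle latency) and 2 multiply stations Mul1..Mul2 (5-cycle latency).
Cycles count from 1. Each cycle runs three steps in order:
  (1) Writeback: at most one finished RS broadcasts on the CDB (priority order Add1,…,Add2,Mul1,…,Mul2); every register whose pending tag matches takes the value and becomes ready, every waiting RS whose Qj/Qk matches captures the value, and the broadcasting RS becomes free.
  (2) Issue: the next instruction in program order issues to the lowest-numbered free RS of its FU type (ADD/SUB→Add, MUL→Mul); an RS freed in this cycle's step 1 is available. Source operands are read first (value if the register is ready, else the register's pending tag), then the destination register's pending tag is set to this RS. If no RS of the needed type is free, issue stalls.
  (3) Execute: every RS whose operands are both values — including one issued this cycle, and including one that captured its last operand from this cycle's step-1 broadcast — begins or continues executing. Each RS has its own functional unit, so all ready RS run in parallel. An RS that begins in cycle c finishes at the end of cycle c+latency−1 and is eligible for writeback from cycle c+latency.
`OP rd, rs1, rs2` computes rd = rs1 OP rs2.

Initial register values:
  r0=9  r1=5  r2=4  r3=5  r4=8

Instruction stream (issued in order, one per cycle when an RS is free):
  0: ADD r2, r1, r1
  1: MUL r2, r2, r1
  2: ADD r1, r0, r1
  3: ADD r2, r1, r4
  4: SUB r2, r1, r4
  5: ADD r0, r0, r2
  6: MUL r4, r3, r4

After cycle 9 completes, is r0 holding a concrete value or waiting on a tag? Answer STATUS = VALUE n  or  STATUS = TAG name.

c1: issue ADD r2<-Add1 | r0:9,r1:5,r2:Add1,r3:5,r4:8
c2: issue MUL r2<-Mul1 | r0:9,r1:5,r2:Mul1,r3:5,r4:8
c3: issue ADD r1<-Add2 | r0:9,r1:Add2,r2:Mul1,r3:5,r4:8
c4: CDB Add1=10; issue ADD r2<-Add1 | r0:9,r1:Add2,r2:Add1,r3:5,r4:8
c5: stall | r0:9,r1:Add2,r2:Add1,r3:5,r4:8
c6: CDB Add2=14; issue SUB r2<-Add2 | r0:9,r1:14,r2:Add2,r3:5,r4:8
c7: stall | r0:9,r1:14,r2:Add2,r3:5,r4:8
c8: stall | r0:9,r1:14,r2:Add2,r3:5,r4:8
c9: CDB Add1=22; issue ADD r0<-Add1 | r0:Add1,r1:14,r2:Add2,r3:5,r4:8

STATUS = TAG Add1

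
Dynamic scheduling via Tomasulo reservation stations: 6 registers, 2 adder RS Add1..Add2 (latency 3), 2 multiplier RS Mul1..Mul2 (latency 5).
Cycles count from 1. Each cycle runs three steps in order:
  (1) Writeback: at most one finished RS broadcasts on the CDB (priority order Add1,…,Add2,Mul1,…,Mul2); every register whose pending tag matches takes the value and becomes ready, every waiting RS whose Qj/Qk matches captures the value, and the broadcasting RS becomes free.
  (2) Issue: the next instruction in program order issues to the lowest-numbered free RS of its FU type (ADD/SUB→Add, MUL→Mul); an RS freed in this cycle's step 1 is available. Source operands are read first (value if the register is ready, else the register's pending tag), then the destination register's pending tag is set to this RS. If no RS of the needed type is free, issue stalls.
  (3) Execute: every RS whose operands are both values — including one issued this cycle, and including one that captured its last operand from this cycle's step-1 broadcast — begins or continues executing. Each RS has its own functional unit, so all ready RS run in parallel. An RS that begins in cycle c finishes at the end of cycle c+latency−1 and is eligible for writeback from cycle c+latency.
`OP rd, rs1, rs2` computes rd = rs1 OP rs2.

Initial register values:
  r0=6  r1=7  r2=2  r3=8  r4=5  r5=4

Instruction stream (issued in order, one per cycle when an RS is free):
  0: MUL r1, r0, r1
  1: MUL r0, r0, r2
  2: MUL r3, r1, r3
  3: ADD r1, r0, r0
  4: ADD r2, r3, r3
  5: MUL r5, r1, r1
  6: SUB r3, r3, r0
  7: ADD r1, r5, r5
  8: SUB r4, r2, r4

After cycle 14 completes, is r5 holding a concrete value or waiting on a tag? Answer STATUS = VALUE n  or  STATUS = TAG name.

STATUS = TAG Mul2

c1: issue MUL r1<-Mul1 | r0:6,r1:Mul1,r2:2,r3:8,r4:5,r5:4
c2: issue MUL r0<-Mul2 | r0:Mul2,r1:Mul1,r2:2,r3:8,r4:5,r5:4
c3: stall | r0:Mul2,r1:Mul1,r2:2,r3:8,r4:5,r5:4
c4: stall | r0:Mul2,r1:Mul1,r2:2,r3:8,r4:5,r5:4
c5: stall | r0:Mul2,r1:Mul1,r2:2,r3:8,r4:5,r5:4
c6: CDB Mul1=42; issue MUL r3<-Mul1 | r0:Mul2,r1:42,r2:2,r3:Mul1,r4:5,r5:4
c7: CDB Mul2=12; issue ADD r1<-Add1 | r0:12,r1:Add1,r2:2,r3:Mul1,r4:5,r5:4
c8: issue ADD r2<-Add2 | r0:12,r1:Add1,r2:Add2,r3:Mul1,r4:5,r5:4
c9: issue MUL r5<-Mul2 | r0:12,r1:Add1,r2:Add2,r3:Mul1,r4:5,r5:Mul2
c10: CDB Add1=24; issue SUB r3<-Add1 | r0:12,r1:24,r2:Add2,r3:Add1,r4:5,r5:Mul2
c11: CDB Mul1=336; stall | r0:12,r1:24,r2:Add2,r3:Add1,r4:5,r5:Mul2
c12: stall | r0:12,r1:24,r2:Add2,r3:Add1,r4:5,r5:Mul2
c13: stall | r0:12,r1:24,r2:Add2,r3:Add1,r4:5,r5:Mul2
c14: CDB Add1=324; issue ADD r1<-Add1 | r0:12,r1:Add1,r2:Add2,r3:324,r4:5,r5:Mul2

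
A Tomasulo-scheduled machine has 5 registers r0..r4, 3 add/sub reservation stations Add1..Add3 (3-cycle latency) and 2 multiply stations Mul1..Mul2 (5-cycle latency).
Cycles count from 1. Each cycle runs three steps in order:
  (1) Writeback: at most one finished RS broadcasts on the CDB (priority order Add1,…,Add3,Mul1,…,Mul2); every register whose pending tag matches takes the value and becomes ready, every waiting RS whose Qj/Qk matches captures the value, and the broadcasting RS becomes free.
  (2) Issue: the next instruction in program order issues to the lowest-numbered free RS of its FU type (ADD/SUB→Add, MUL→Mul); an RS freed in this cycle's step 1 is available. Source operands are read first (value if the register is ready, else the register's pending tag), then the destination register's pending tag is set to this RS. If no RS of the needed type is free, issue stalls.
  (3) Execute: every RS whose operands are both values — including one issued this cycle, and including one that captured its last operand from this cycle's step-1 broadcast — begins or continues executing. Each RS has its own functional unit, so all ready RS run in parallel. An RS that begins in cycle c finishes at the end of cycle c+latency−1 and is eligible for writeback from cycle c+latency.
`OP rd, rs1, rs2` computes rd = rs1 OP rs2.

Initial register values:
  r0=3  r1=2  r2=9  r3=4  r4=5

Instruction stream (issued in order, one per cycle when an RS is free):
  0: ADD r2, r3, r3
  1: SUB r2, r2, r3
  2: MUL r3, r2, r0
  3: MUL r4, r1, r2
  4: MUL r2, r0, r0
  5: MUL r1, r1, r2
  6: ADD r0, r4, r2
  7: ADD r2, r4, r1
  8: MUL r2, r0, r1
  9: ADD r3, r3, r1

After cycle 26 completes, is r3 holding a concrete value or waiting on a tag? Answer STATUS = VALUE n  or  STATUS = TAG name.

cycle 1: issue ADD r2<-Add1 // r0:3,r1:2,r2:Add1,r3:4,r4:5
cycle 2: issue SUB r2<-Add2 // r0:3,r1:2,r2:Add2,r3:4,r4:5
cycle 3: issue MUL r3<-Mul1 // r0:3,r1:2,r2:Add2,r3:Mul1,r4:5
cycle 4: CDB Add1=8; issue MUL r4<-Mul2 // r0:3,r1:2,r2:Add2,r3:Mul1,r4:Mul2
cycle 5: stall // r0:3,r1:2,r2:Add2,r3:Mul1,r4:Mul2
cycle 6: stall // r0:3,r1:2,r2:Add2,r3:Mul1,r4:Mul2
cycle 7: CDB Add2=4; stall // r0:3,r1:2,r2:4,r3:Mul1,r4:Mul2
cycle 8: stall // r0:3,r1:2,r2:4,r3:Mul1,r4:Mul2
cycle 9: stall // r0:3,r1:2,r2:4,r3:Mul1,r4:Mul2
cycle 10: stall // r0:3,r1:2,r2:4,r3:Mul1,r4:Mul2
cycle 11: stall // r0:3,r1:2,r2:4,r3:Mul1,r4:Mul2
cycle 12: CDB Mul1=12; issue MUL r2<-Mul1 // r0:3,r1:2,r2:Mul1,r3:12,r4:Mul2
cycle 13: CDB Mul2=8; issue MUL r1<-Mul2 // r0:3,r1:Mul2,r2:Mul1,r3:12,r4:8
cycle 14: issue ADD r0<-Add1 // r0:Add1,r1:Mul2,r2:Mul1,r3:12,r4:8
cycle 15: issue ADD r2<-Add2 // r0:Add1,r1:Mul2,r2:Add2,r3:12,r4:8
cycle 16: stall // r0:Add1,r1:Mul2,r2:Add2,r3:12,r4:8
cycle 17: CDB Mul1=9; issue MUL r2<-Mul1 // r0:Add1,r1:Mul2,r2:Mul1,r3:12,r4:8
cycle 18: issue ADD r3<-Add3 // r0:Add1,r1:Mul2,r2:Mul1,r3:Add3,r4:8
cycle 19: - // r0:Add1,r1:Mul2,r2:Mul1,r3:Add3,r4:8
cycle 20: CDB Add1=17 // r0:17,r1:Mul2,r2:Mul1,r3:Add3,r4:8
cycle 21: - // r0:17,r1:Mul2,r2:Mul1,r3:Add3,r4:8
cycle 22: CDB Mul2=18 // r0:17,r1:18,r2:Mul1,r3:Add3,r4:8
cycle 23: - // r0:17,r1:18,r2:Mul1,r3:Add3,r4:8
cycle 24: - // r0:17,r1:18,r2:Mul1,r3:Add3,r4:8
cycle 25: CDB Add2=26 // r0:17,r1:18,r2:Mul1,r3:Add3,r4:8
cycle 26: CDB Add3=30 // r0:17,r1:18,r2:Mul1,r3:30,r4:8

STATUS = VALUE 30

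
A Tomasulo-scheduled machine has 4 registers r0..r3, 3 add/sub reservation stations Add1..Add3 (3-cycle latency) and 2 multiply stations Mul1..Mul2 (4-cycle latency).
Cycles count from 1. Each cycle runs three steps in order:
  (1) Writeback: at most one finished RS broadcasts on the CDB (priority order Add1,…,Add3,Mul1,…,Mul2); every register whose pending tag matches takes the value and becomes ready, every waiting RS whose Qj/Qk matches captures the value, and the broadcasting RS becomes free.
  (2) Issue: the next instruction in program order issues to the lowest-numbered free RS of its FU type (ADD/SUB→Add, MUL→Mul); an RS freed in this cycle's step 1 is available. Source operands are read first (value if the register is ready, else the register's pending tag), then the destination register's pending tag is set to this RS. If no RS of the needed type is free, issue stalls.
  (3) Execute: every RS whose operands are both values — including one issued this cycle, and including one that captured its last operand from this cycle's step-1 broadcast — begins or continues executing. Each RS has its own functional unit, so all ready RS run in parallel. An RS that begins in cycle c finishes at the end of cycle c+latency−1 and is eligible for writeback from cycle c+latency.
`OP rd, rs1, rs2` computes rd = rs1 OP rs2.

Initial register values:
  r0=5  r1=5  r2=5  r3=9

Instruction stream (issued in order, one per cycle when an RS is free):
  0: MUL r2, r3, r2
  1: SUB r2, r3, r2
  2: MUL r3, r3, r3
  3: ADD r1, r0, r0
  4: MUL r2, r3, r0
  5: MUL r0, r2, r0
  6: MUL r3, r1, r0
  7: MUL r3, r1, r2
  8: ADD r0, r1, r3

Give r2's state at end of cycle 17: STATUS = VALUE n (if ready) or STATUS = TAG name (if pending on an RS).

STATUS = VALUE 405

  c1: issue MUL r2<-Mul1  regs: r0:5,r1:5,r2:Mul1,r3:9
  c2: issue SUB r2<-Add1  regs: r0:5,r1:5,r2:Add1,r3:9
  c3: issue MUL r3<-Mul2  regs: r0:5,r1:5,r2:Add1,r3:Mul2
  c4: issue ADD r1<-Add2  regs: r0:5,r1:Add2,r2:Add1,r3:Mul2
  c5: CDB Mul1=45; issue MUL r2<-Mul1  regs: r0:5,r1:Add2,r2:Mul1,r3:Mul2
  c6: stall  regs: r0:5,r1:Add2,r2:Mul1,r3:Mul2
  c7: CDB Add2=10; stall  regs: r0:5,r1:10,r2:Mul1,r3:Mul2
  c8: CDB Add1=-36; stall  regs: r0:5,r1:10,r2:Mul1,r3:Mul2
  c9: CDB Mul2=81; issue MUL r0<-Mul2  regs: r0:Mul2,r1:10,r2:Mul1,r3:81
  c10: stall  regs: r0:Mul2,r1:10,r2:Mul1,r3:81
  c11: stall  regs: r0:Mul2,r1:10,r2:Mul1,r3:81
  c12: stall  regs: r0:Mul2,r1:10,r2:Mul1,r3:81
  c13: CDB Mul1=405; issue MUL r3<-Mul1  regs: r0:Mul2,r1:10,r2:405,r3:Mul1
  c14: stall  regs: r0:Mul2,r1:10,r2:405,r3:Mul1
  c15: stall  regs: r0:Mul2,r1:10,r2:405,r3:Mul1
  c16: stall  regs: r0:Mul2,r1:10,r2:405,r3:Mul1
  c17: CDB Mul2=2025; issue MUL r3<-Mul2  regs: r0:2025,r1:10,r2:405,r3:Mul2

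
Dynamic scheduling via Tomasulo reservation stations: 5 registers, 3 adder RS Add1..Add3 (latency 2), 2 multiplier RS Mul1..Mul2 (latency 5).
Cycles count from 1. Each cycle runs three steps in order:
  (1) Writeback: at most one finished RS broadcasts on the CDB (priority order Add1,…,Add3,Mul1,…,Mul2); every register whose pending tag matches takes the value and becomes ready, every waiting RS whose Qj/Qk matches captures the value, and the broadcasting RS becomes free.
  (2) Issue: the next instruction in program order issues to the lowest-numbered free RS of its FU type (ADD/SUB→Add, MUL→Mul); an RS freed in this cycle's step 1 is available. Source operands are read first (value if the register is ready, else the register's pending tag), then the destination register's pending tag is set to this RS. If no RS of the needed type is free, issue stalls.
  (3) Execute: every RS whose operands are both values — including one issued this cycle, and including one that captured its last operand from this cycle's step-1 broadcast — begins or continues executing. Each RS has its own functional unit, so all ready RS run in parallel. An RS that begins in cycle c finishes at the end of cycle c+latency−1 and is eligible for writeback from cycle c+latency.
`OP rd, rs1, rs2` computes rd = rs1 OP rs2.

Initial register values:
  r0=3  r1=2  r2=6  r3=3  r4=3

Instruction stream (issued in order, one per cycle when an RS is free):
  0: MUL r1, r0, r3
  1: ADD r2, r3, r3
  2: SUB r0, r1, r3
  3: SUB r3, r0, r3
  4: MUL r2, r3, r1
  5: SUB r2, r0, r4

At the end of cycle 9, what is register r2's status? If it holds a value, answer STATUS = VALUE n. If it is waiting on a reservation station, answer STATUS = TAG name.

STATUS = TAG Add3

c1: issue MUL r1<-Mul1 | r0:3,r1:Mul1,r2:6,r3:3,r4:3
c2: issue ADD r2<-Add1 | r0:3,r1:Mul1,r2:Add1,r3:3,r4:3
c3: issue SUB r0<-Add2 | r0:Add2,r1:Mul1,r2:Add1,r3:3,r4:3
c4: CDB Add1=6; issue SUB r3<-Add1 | r0:Add2,r1:Mul1,r2:6,r3:Add1,r4:3
c5: issue MUL r2<-Mul2 | r0:Add2,r1:Mul1,r2:Mul2,r3:Add1,r4:3
c6: CDB Mul1=9; issue SUB r2<-Add3 | r0:Add2,r1:9,r2:Add3,r3:Add1,r4:3
c7: - | r0:Add2,r1:9,r2:Add3,r3:Add1,r4:3
c8: CDB Add2=6 | r0:6,r1:9,r2:Add3,r3:Add1,r4:3
c9: - | r0:6,r1:9,r2:Add3,r3:Add1,r4:3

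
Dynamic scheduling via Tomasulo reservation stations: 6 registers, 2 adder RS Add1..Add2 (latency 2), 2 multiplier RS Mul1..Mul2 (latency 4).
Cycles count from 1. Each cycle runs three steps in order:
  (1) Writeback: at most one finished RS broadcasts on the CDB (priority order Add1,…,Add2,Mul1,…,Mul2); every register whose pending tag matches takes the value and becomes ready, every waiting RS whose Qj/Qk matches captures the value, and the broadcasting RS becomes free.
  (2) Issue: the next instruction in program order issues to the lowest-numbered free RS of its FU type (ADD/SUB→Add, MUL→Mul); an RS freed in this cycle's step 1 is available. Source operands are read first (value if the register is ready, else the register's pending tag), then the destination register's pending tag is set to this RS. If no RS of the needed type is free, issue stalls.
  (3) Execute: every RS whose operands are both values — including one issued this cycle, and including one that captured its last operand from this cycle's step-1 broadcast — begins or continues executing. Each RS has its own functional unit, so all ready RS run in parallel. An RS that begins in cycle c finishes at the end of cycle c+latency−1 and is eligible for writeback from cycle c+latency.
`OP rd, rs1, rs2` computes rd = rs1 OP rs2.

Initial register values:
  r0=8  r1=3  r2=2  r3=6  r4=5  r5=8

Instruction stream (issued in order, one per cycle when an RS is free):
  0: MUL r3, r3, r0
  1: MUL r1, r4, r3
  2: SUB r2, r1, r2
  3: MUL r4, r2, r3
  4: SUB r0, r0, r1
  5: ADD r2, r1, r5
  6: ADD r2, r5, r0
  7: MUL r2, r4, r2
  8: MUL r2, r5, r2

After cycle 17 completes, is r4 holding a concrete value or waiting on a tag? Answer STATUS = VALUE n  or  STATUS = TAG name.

  c1: issue MUL r3<-Mul1  regs: r0:8,r1:3,r2:2,r3:Mul1,r4:5,r5:8
  c2: issue MUL r1<-Mul2  regs: r0:8,r1:Mul2,r2:2,r3:Mul1,r4:5,r5:8
  c3: issue SUB r2<-Add1  regs: r0:8,r1:Mul2,r2:Add1,r3:Mul1,r4:5,r5:8
  c4: stall  regs: r0:8,r1:Mul2,r2:Add1,r3:Mul1,r4:5,r5:8
  c5: CDB Mul1=48; issue MUL r4<-Mul1  regs: r0:8,r1:Mul2,r2:Add1,r3:48,r4:Mul1,r5:8
  c6: issue SUB r0<-Add2  regs: r0:Add2,r1:Mul2,r2:Add1,r3:48,r4:Mul1,r5:8
  c7: stall  regs: r0:Add2,r1:Mul2,r2:Add1,r3:48,r4:Mul1,r5:8
  c8: stall  regs: r0:Add2,r1:Mul2,r2:Add1,r3:48,r4:Mul1,r5:8
  c9: CDB Mul2=240; stall  regs: r0:Add2,r1:240,r2:Add1,r3:48,r4:Mul1,r5:8
  c10: stall  regs: r0:Add2,r1:240,r2:Add1,r3:48,r4:Mul1,r5:8
  c11: CDB Add1=238; issue ADD r2<-Add1  regs: r0:Add2,r1:240,r2:Add1,r3:48,r4:Mul1,r5:8
  c12: CDB Add2=-232; issue ADD r2<-Add2  regs: r0:-232,r1:240,r2:Add2,r3:48,r4:Mul1,r5:8
  c13: CDB Add1=248; issue MUL r2<-Mul2  regs: r0:-232,r1:240,r2:Mul2,r3:48,r4:Mul1,r5:8
  c14: CDB Add2=-224; stall  regs: r0:-232,r1:240,r2:Mul2,r3:48,r4:Mul1,r5:8
  c15: CDB Mul1=11424; issue MUL r2<-Mul1  regs: r0:-232,r1:240,r2:Mul1,r3:48,r4:11424,r5:8
  c16: -  regs: r0:-232,r1:240,r2:Mul1,r3:48,r4:11424,r5:8
  c17: -  regs: r0:-232,r1:240,r2:Mul1,r3:48,r4:11424,r5:8

STATUS = VALUE 11424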